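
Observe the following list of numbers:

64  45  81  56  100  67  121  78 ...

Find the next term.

144

Odd-indexed and even-indexed terms follow separate rules.
Track A: 64, 81, 100, 121. Consecutive squares n² from n = 8.
Track B: 45, 56, 67, 78. Linear: a_n = 34 + 11·n.
Position 9 falls in track A as its term 5, giving 144.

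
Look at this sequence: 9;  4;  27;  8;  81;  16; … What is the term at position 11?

Taking every 2nd term gives 2 separate tracks.
Subsequence A = 9, 27, 81: geometric with ratio 3.
Subsequence B = 4, 8, 16: successive powers of 2.
The 11th slot belongs to subsequence A; its 6th term is 2187.

2187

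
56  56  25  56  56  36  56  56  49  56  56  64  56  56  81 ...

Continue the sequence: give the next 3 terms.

56, 56, 100

Positions follow the repeating pattern AAB; grouping by letter gives 2 tracks.
Track A = 56, 56, 56, 56, 56, 56, 56, 56, 56, 56: the constant sequence 56.
Track B = 25, 36, 49, 64, 81: the squares 5², 6², 7², ….
Position 16 falls in track A as its term 11, giving 56.
The 17th slot belongs to track A; its 12th term is 56.
Position 18 falls in track B as its term 6, giving 100.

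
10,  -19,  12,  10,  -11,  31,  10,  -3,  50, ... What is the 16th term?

Split by position mod 3: positions 1, 4, 7, … form one track, and each other residue class forms its own.
Subsequence A: 10, 10, 10 (the constant sequence 10).
Subsequence B: -19, -11, -3 (linear: a_n = -27 + 8·n).
Subsequence C: 12, 31, 50 (linear: a_n = -7 + 19·n).
Position 16 → subsequence A, term 6 = 10.

10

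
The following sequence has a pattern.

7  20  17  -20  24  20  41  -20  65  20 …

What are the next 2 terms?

106, -20

The terms cycle through 2 interleaved subsequences.
Subsequence A: 7, 17, 24, 41, 65 (a Fibonacci-like recurrence a_n = a_{n-1} + a_{n-2}).
Subsequence B: 20, -20, 20, -20, 20 (alternating ±20).
Term 11 comes from subsequence A (its 6th entry): 106.
Position 12 falls in subsequence B as its term 6, giving -20.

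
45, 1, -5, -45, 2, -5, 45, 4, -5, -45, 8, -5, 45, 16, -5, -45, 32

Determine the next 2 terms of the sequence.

-5, 45

Split by position mod 3: positions 1, 4, 7, … form one track, and each other residue class forms its own.
Track A = 45, -45, 45, -45, 45, -45: oscillating between 45 and -45.
Track B = 1, 2, 4, 8, 16, 32: successive powers of 2.
Track C = -5, -5, -5, -5, -5: always -5.
Position 18 falls in track C as its term 6, giving -5.
Position 19 → track A, term 7 = 45.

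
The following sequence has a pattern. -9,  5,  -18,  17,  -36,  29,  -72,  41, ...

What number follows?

Positions 1, 3, 5, … form one subsequence and positions 2, 4, 6, … form another.
Track A is -9, -18, -36, -72, which is multiplying by 2 each time.
Track B is 5, 17, 29, 41, which is linear: a_n = -7 + 12·n.
Position 9 falls in track A as its term 5, giving -144.

-144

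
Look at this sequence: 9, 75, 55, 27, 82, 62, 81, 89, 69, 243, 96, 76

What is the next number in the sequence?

Split by position mod 3 into 3 tracks.
Track A: 9, 27, 81, 243. Powers of 3.
Track B: 75, 82, 89, 96. Arithmetic with common difference +7.
Track C: 55, 62, 69, 76. Arithmetic, step +7.
Term 13 comes from track A (its 5th entry): 729.

729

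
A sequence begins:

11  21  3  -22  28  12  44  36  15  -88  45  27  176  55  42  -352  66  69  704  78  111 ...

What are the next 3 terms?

Split by position mod 3: positions 1, 4, 7, … form one track, and each other residue class forms its own.
Track A is 11, -22, 44, -88, 176, -352, 704, which is geometric, ×-2 each step.
Track B is 21, 28, 36, 45, 55, 66, 78, which is triangular numbers n(n+1)/2 for n = 6, 7, ….
Track C is 3, 12, 15, 27, 42, 69, 111, which is each term equals the sum of the previous two.
Position 22 falls in track A as its term 8, giving -1408.
Term 23 comes from track B (its 8th entry): 91.
Position 24 → track C, term 8 = 180.

-1408, 91, 180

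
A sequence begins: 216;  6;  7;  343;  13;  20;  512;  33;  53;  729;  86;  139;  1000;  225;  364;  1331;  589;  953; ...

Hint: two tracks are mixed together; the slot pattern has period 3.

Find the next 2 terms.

Reading positions in blocks of 3 reveals the pattern ABB — 2 tracks woven together.
Track A: 216, 343, 512, 729, 1000, 1331. Perfect cubes starting at 6³.
Track B: 6, 7, 13, 20, 33, 53, 86, 139, 225, 364, 589, 953. A Fibonacci-like recurrence a_n = a_{n-1} + a_{n-2}.
The 19th slot belongs to track A; its 7th term is 1728.
Term 20 comes from track B (its 13th entry): 1542.

1728, 1542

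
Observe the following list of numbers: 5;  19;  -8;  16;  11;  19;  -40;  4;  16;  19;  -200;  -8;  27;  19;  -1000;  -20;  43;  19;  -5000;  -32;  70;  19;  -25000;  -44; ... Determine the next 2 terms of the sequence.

Read the sequence 4 terms at a time; column i is its own pattern.
Stream A = 5, 11, 16, 27, 43, 70: each term equals the sum of the previous two.
Stream B = 19, 19, 19, 19, 19, 19: always 19.
Stream C = -8, -40, -200, -1000, -5000, -25000: geometric with ratio 5.
Stream D = 16, 4, -8, -20, -32, -44: linear: a_n = 28 − 12·n.
The 25th slot belongs to stream A; its 7th term is 113.
Position 26 falls in stream B as its term 7, giving 19.

113, 19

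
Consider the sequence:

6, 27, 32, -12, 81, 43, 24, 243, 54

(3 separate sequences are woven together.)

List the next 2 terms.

-48, 729

Split by position mod 3: positions 1, 4, 7, … form one track, and each other residue class forms its own.
Stream A: 6, -12, 24 (a geometric progression (common ratio -2)).
Stream B: 27, 81, 243 (successive powers of 3).
Stream C: 32, 43, 54 (linear: a_n = 21 + 11·n).
Term 10 comes from stream A (its 4th entry): -48.
Term 11 comes from stream B (its 4th entry): 729.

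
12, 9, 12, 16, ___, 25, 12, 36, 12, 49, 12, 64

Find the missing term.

Taking every 2nd term gives 2 separate tracks.
Subsequence A = 12, 12, ?, 12, 12, 12: the constant sequence 12.
Subsequence B = 9, 16, 25, 36, 49, 64: perfect squares starting at 3².
The gap is subsequence A's term 3; the rule gives 12.

12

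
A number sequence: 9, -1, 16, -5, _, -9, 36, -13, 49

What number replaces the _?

25

Taking every 2nd term gives 2 separate tracks.
Track A: 9, 16, ?, 36, 49 — the squares 3², 4², 5², ….
Track B: -1, -5, -9, -13 — linear: a_n = 3 − 4·n.
Filling track A at index 3 by its rule yields 25.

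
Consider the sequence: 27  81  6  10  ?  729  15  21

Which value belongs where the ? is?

Positions follow the repeating pattern AABB; grouping by letter gives 2 tracks.
Stream A = 27, 81, ?, 729: powers 3^3, 3^4, 3^5, ….
Stream B = 6, 10, 15, 21: the triangular numbers T_3, T_4, ….
The gap is stream A's term 3; the rule gives 243.

243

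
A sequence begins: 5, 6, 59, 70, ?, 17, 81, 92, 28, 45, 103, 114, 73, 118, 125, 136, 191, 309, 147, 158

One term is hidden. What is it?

Reading positions in blocks of 4 reveals the pattern AABB — 2 tracks woven together.
Stream A: 5, 6, ?, 17, 28, 45, 73, 118, 191, 309 — Fibonacci-style (each term is the sum of the two before it).
Stream B: 59, 70, 81, 92, 103, 114, 125, 136, 147, 158 — arithmetic with common difference +11.
Filling stream A at index 3 by its rule yields 11.

11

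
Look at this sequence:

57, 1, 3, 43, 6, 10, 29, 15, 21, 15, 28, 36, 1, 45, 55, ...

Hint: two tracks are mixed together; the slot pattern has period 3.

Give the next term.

Positions follow the repeating pattern ABB; grouping by letter gives 2 tracks.
Subsequence A: 57, 43, 29, 15, 1 (arithmetic with common difference −14).
Subsequence B: 1, 3, 6, 10, 15, 21, 28, 36, 45, 55 (the triangular numbers T_1, T_2, …).
Term 16 comes from subsequence A (its 6th entry): -13.

-13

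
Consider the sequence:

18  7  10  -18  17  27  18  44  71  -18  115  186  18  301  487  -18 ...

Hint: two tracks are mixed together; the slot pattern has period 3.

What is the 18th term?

Reading positions in blocks of 3 reveals the pattern ABB — 2 tracks woven together.
Track A: 18, -18, 18, -18, 18, -18 (the oscillation 18·(−1)^(n+1)).
Track B: 7, 10, 17, 27, 44, 71, 115, 186, 301, 487 (Fibonacci-style (each term is the sum of the two before it)).
Term 18 comes from track B (its 12th entry): 1275.

1275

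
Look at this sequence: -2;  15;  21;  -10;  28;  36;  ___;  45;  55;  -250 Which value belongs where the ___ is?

-50

Positions follow the repeating pattern ABB; grouping by letter gives 2 tracks.
Track A: -2, -10, ?, -250. Multiplying by 5 each time.
Track B: 15, 21, 28, 36, 45, 55. Triangular numbers starting at T_5.
Track A's pattern makes the blank -50.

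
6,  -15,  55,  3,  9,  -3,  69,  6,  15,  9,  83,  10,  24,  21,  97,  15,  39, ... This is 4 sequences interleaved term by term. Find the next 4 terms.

33, 111, 21, 63

Split by position mod 4 into 4 tracks.
Stream A: 6, 9, 15, 24, 39 (each term equals the sum of the previous two).
Stream B: -15, -3, 9, 21 (linear: a_n = -27 + 12·n).
Stream C: 55, 69, 83, 97 (linear: a_n = 41 + 14·n).
Stream D: 3, 6, 10, 15 (triangular numbers starting at T_2).
Position 18 → stream B, term 5 = 33.
Term 19 comes from stream C (its 5th entry): 111.
Position 20 → stream D, term 5 = 21.
Position 21 → stream A, term 6 = 63.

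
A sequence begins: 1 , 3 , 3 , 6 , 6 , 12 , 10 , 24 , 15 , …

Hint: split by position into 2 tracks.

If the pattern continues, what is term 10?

Odd-indexed and even-indexed terms follow separate rules.
Stream A is 1, 3, 6, 10, 15, which is triangular numbers starting at T_1.
Stream B is 3, 6, 12, 24, which is a geometric progression (common ratio 2).
The 10th slot belongs to stream B; its 5th term is 48.

48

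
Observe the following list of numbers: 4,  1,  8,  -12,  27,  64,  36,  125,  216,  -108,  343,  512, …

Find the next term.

The slot pattern repeats as ABB (period 3), so there are 2 interleaved tracks.
Stream A: 4, -12, 36, -108 — multiplying by -3 each time.
Stream B: 1, 8, 27, 64, 125, 216, 343, 512 — the cubes 1³, 2³, 3³, ….
Position 13 falls in stream A as its term 5, giving 324.

324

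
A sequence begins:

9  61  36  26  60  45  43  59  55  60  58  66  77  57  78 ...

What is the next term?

Taking every 3rd term gives 3 separate tracks.
Subsequence A = 9, 26, 43, 60, 77: arithmetic with common difference +17.
Subsequence B = 61, 60, 59, 58, 57: arithmetic with common difference −1.
Subsequence C = 36, 45, 55, 66, 78: the triangular numbers T_8, T_9, ….
The 16th slot belongs to subsequence A; its 6th term is 94.

94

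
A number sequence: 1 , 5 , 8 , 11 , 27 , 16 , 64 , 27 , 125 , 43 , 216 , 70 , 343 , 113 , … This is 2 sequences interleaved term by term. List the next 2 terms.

512, 183

Odd-indexed and even-indexed terms follow separate rules.
Subsequence A: 1, 8, 27, 64, 125, 216, 343. Consecutive cubes n³ from n = 1.
Subsequence B: 5, 11, 16, 27, 43, 70, 113. Each term equals the sum of the previous two.
The 15th slot belongs to subsequence A; its 8th term is 512.
Position 16 falls in subsequence B as its term 8, giving 183.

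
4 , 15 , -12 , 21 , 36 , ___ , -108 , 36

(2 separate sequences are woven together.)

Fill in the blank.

Split by position mod 2 into 2 tracks.
Track A: 4, -12, 36, -108. Geometric with ratio -3.
Track B: 15, 21, ?, 36. Triangular numbers n(n+1)/2 for n = 5, 6, ….
So the missing entry in track B is 28.

28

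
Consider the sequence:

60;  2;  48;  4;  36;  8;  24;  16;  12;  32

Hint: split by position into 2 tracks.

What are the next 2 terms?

Positions 1, 3, 5, … form one subsequence and positions 2, 4, 6, … form another.
Track A is 60, 48, 36, 24, 12, which is linear: a_n = 72 − 12·n.
Track B is 2, 4, 8, 16, 32, which is powers of 2.
The 11th slot belongs to track A; its 6th term is 0.
The 12th slot belongs to track B; its 6th term is 64.

0, 64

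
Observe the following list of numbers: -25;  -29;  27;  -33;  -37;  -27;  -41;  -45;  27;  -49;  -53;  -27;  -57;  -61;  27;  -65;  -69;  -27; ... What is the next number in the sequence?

Positions follow the repeating pattern AAB; grouping by letter gives 2 tracks.
Subsequence A: -25, -29, -33, -37, -41, -45, -49, -53, -57, -61, -65, -69 — linear: a_n = -21 − 4·n.
Subsequence B: 27, -27, 27, -27, 27, -27 — alternating ±27.
Position 19 → subsequence A, term 13 = -73.

-73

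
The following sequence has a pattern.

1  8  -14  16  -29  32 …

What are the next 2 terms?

Odd-indexed and even-indexed terms follow separate rules.
Subsequence A: 1, -14, -29 — linear: a_n = 16 − 15·n.
Subsequence B: 8, 16, 32 — geometric, ×2 each step.
The 7th slot belongs to subsequence A; its 4th term is -44.
Term 8 comes from subsequence B (its 4th entry): 64.

-44, 64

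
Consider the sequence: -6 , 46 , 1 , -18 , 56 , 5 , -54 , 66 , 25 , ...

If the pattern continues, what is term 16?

Read the sequence 3 terms at a time; column i is its own pattern.
Subsequence A: -6, -18, -54 — geometric with ratio 3.
Subsequence B: 46, 56, 66 — adding 10 each time.
Subsequence C: 1, 5, 25 — powers 5^0, 5^1, 5^2, ….
Term 16 comes from subsequence A (its 6th entry): -1458.

-1458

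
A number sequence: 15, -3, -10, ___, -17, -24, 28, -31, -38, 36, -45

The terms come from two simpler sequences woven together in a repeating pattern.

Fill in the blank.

21

Positions follow the repeating pattern ABB; grouping by letter gives 2 tracks.
Subsequence A is 15, ?, 28, 36, which is triangular numbers starting at T_5.
Subsequence B is -3, -10, -17, -24, -31, -38, -45, which is arithmetic, step −7.
Subsequence A's pattern makes the blank 21.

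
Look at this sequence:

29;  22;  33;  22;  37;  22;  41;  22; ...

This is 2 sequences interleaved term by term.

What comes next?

45

Positions 1, 3, 5, … form one subsequence and positions 2, 4, 6, … form another.
Stream A: 29, 33, 37, 41 (arithmetic with common difference +4).
Stream B: 22, 22, 22, 22 (always 22).
Position 9 falls in stream A as its term 5, giving 45.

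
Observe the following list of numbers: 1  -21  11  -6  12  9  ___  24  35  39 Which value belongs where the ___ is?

23

Split by position mod 2 into 2 tracks.
Subsequence A: 1, 11, 12, ?, 35 — each term equals the sum of the previous two.
Subsequence B: -21, -6, 9, 24, 39 — adding 15 each time.
Filling subsequence A at index 4 by its rule yields 23.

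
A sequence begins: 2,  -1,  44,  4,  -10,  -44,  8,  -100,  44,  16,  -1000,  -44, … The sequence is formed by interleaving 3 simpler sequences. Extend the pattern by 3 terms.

32, -10000, 44

Split by position mod 3 into 3 tracks.
Subsequence A = 2, 4, 8, 16: successive powers of 2.
Subsequence B = -1, -10, -100, -1000: multiplying by 10 each time.
Subsequence C = 44, -44, 44, -44: alternating ±44.
The 13th slot belongs to subsequence A; its 5th term is 32.
The 14th slot belongs to subsequence B; its 5th term is -10000.
Term 15 comes from subsequence C (its 5th entry): 44.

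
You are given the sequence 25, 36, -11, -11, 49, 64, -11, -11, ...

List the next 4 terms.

81, 100, -11, -11

Positions follow the repeating pattern AABB; grouping by letter gives 2 tracks.
Stream A = 25, 36, 49, 64: perfect squares starting at 5².
Stream B = -11, -11, -11, -11: constant -11.
Term 9 comes from stream A (its 5th entry): 81.
Term 10 comes from stream A (its 6th entry): 100.
Position 11 → stream B, term 5 = -11.
Position 12 falls in stream B as its term 6, giving -11.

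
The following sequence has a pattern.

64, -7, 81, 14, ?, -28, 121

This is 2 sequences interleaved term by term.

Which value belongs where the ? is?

Split by position mod 2 into 2 tracks.
Track A: 64, 81, ?, 121 (the squares 8², 9², 10², …).
Track B: -7, 14, -28 (geometric with ratio -2).
Track A's pattern makes the blank 100.

100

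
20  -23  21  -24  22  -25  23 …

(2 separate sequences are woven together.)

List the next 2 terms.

Odd-indexed and even-indexed terms follow separate rules.
Track A is 20, 21, 22, 23, which is arithmetic, step +1.
Track B is -23, -24, -25, which is arithmetic, step −1.
Term 8 comes from track B (its 4th entry): -26.
Term 9 comes from track A (its 5th entry): 24.

-26, 24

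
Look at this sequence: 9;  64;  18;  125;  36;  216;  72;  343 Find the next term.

Odd-indexed and even-indexed terms follow separate rules.
Track A = 9, 18, 36, 72: multiplying by 2 each time.
Track B = 64, 125, 216, 343: perfect cubes starting at 4³.
Position 9 → track A, term 5 = 144.

144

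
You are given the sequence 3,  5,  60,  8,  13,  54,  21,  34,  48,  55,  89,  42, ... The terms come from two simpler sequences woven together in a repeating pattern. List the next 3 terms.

Positions follow the repeating pattern AAB; grouping by letter gives 2 tracks.
Stream A: 3, 5, 8, 13, 21, 34, 55, 89 (Fibonacci-style (each term is the sum of the two before it)).
Stream B: 60, 54, 48, 42 (arithmetic, step −6).
Position 13 → stream A, term 9 = 144.
Position 14 → stream A, term 10 = 233.
Position 15 falls in stream B as its term 5, giving 36.

144, 233, 36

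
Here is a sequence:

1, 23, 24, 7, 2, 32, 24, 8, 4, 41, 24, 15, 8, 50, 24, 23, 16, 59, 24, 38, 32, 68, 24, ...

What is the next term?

Split by position mod 4: positions 1, 5, 9, … form one track, and each other residue class forms its own.
Stream A: 1, 2, 4, 8, 16, 32 (powers 2^0, 2^1, 2^2, …).
Stream B: 23, 32, 41, 50, 59, 68 (arithmetic with common difference +9).
Stream C: 24, 24, 24, 24, 24, 24 (the constant sequence 24).
Stream D: 7, 8, 15, 23, 38 (a Fibonacci-like recurrence a_n = a_{n-1} + a_{n-2}).
Position 24 falls in stream D as its term 6, giving 61.

61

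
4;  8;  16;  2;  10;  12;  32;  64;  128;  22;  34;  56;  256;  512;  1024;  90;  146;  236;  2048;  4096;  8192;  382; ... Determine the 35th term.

The slot pattern repeats as AAABBB (period 6), so there are 2 interleaved tracks.
Subsequence A = 4, 8, 16, 32, 64, 128, 256, 512, 1024, 2048, 4096, 8192: successive powers of 2.
Subsequence B = 2, 10, 12, 22, 34, 56, 90, 146, 236, 382: each term equals the sum of the previous two.
Position 35 falls in subsequence B as its term 17, giving 11090.

11090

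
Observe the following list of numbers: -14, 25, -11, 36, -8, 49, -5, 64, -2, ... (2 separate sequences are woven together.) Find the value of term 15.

7

The terms cycle through 2 interleaved subsequences.
Subsequence A: -14, -11, -8, -5, -2 (arithmetic, step +3).
Subsequence B: 25, 36, 49, 64 (consecutive squares n² from n = 5).
Position 15 → subsequence A, term 8 = 7.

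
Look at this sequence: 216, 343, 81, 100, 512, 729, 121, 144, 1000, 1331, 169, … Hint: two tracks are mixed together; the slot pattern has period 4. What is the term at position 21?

The slot pattern repeats as AABB (period 4), so there are 2 interleaved tracks.
Track A = 216, 343, 512, 729, 1000, 1331: the cubes 6³, 7³, 8³, ….
Track B = 81, 100, 121, 144, 169: perfect squares starting at 9².
The 21st slot belongs to track A; its 11th term is 4096.

4096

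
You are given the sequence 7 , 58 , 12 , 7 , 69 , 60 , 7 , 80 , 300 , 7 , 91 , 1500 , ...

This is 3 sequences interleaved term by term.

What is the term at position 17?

113

Split by position mod 3 into 3 tracks.
Stream A: 7, 7, 7, 7 (always 7).
Stream B: 58, 69, 80, 91 (linear: a_n = 47 + 11·n).
Stream C: 12, 60, 300, 1500 (geometric with ratio 5).
Position 17 falls in stream B as its term 6, giving 113.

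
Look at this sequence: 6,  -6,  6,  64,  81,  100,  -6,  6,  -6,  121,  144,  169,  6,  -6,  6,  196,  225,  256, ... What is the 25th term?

6

Positions follow the repeating pattern AAABBB; grouping by letter gives 2 tracks.
Track A = 6, -6, 6, -6, 6, -6, 6, -6, 6: alternating ±6.
Track B = 64, 81, 100, 121, 144, 169, 196, 225, 256: consecutive squares n² from n = 8.
The 25th slot belongs to track A; its 13th term is 6.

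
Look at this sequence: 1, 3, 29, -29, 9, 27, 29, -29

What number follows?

The slot pattern repeats as AABB (period 4), so there are 2 interleaved tracks.
Stream A = 1, 3, 9, 27: powers of 3.
Stream B = 29, -29, 29, -29: alternating ±29.
Term 9 comes from stream A (its 5th entry): 81.

81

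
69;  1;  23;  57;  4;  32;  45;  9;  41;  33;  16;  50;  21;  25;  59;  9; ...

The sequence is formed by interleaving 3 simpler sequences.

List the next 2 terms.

Read the sequence 3 terms at a time; column i is its own pattern.
Subsequence A = 69, 57, 45, 33, 21, 9: subtracting 12 each time.
Subsequence B = 1, 4, 9, 16, 25: perfect squares starting at 1².
Subsequence C = 23, 32, 41, 50, 59: arithmetic, step +9.
Position 17 falls in subsequence B as its term 6, giving 36.
Term 18 comes from subsequence C (its 6th entry): 68.

36, 68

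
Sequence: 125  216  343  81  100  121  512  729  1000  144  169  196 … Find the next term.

1331

Positions follow the repeating pattern AAABBB; grouping by letter gives 2 tracks.
Track A = 125, 216, 343, 512, 729, 1000: perfect cubes starting at 5³.
Track B = 81, 100, 121, 144, 169, 196: perfect squares starting at 9².
Position 13 falls in track A as its term 7, giving 1331.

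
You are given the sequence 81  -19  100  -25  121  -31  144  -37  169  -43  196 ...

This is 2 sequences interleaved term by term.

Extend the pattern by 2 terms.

-49, 225

The terms cycle through 2 interleaved subsequences.
Track A: 81, 100, 121, 144, 169, 196 (perfect squares starting at 9²).
Track B: -19, -25, -31, -37, -43 (arithmetic, step −6).
Term 12 comes from track B (its 6th entry): -49.
The 13th slot belongs to track A; its 7th term is 225.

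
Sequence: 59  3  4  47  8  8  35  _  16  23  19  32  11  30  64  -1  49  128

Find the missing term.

Split by position mod 3 into 3 tracks.
Track A: 59, 47, 35, 23, 11, -1 — subtracting 12 each time.
Track B: 3, 8, ?, 19, 30, 49 — each term equals the sum of the previous two.
Track C: 4, 8, 16, 32, 64, 128 — powers 2^2, 2^3, 2^4, ….
The gap is track B's term 3; the rule gives 11.

11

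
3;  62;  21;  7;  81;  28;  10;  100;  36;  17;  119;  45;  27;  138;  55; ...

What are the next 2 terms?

Taking every 3rd term gives 3 separate tracks.
Track A = 3, 7, 10, 17, 27: each term equals the sum of the previous two.
Track B = 62, 81, 100, 119, 138: linear: a_n = 43 + 19·n.
Track C = 21, 28, 36, 45, 55: triangular numbers starting at T_6.
The 16th slot belongs to track A; its 6th term is 44.
Term 17 comes from track B (its 6th entry): 157.

44, 157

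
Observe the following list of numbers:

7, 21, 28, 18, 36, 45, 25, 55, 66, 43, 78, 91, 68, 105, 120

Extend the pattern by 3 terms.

Reading positions in blocks of 3 reveals the pattern ABB — 2 tracks woven together.
Track A: 7, 18, 25, 43, 68 (each term equals the sum of the previous two).
Track B: 21, 28, 36, 45, 55, 66, 78, 91, 105, 120 (triangular numbers n(n+1)/2 for n = 6, 7, …).
Position 16 → track A, term 6 = 111.
Position 17 falls in track B as its term 11, giving 136.
Position 18 → track B, term 12 = 153.

111, 136, 153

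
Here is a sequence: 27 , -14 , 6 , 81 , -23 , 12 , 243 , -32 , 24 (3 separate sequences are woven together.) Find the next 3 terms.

Split by position mod 3: positions 1, 4, 7, … form one track, and each other residue class forms its own.
Stream A: 27, 81, 243 (powers of 3).
Stream B: -14, -23, -32 (arithmetic with common difference −9).
Stream C: 6, 12, 24 (geometric with ratio 2).
Position 10 falls in stream A as its term 4, giving 729.
The 11th slot belongs to stream B; its 4th term is -41.
The 12th slot belongs to stream C; its 4th term is 48.

729, -41, 48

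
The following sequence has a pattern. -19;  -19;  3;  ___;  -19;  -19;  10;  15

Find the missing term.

Positions follow the repeating pattern AABB; grouping by letter gives 2 tracks.
Track A is -19, -19, -19, -19, which is always -19.
Track B is 3, ?, 10, 15, which is the triangular numbers T_2, T_3, ….
Track B's pattern makes the blank 6.

6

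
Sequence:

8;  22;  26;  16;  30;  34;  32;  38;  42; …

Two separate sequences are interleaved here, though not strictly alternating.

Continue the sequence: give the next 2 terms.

64, 46

Reading positions in blocks of 3 reveals the pattern ABB — 2 tracks woven together.
Track A = 8, 16, 32: successive powers of 2.
Track B = 22, 26, 30, 34, 38, 42: adding 4 each time.
Position 10 falls in track A as its term 4, giving 64.
Position 11 → track B, term 7 = 46.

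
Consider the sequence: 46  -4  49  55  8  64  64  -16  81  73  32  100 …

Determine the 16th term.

91

Split by position mod 3 into 3 tracks.
Track A: 46, 55, 64, 73. Adding 9 each time.
Track B: -4, 8, -16, 32. Geometric, ×-2 each step.
Track C: 49, 64, 81, 100. The squares 7², 8², 9², ….
The 16th slot belongs to track A; its 6th term is 91.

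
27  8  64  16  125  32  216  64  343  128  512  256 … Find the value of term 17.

Odd-indexed and even-indexed terms follow separate rules.
Stream A: 27, 64, 125, 216, 343, 512 (consecutive cubes n³ from n = 3).
Stream B: 8, 16, 32, 64, 128, 256 (powers 2^3, 2^4, 2^5, …).
Position 17 → stream A, term 9 = 1331.

1331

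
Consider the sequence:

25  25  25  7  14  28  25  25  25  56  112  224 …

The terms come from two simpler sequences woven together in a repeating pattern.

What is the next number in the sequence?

Positions follow the repeating pattern AAABBB; grouping by letter gives 2 tracks.
Stream A = 25, 25, 25, 25, 25, 25: the constant sequence 25.
Stream B = 7, 14, 28, 56, 112, 224: geometric, ×2 each step.
The 13th slot belongs to stream A; its 7th term is 25.

25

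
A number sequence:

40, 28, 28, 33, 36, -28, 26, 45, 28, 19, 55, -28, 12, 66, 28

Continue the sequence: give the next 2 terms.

The terms cycle through 3 interleaved subsequences.
Track A: 40, 33, 26, 19, 12 — subtracting 7 each time.
Track B: 28, 36, 45, 55, 66 — triangular numbers starting at T_7.
Track C: 28, -28, 28, -28, 28 — the oscillation 28·(−1)^(n+1).
Position 16 falls in track A as its term 6, giving 5.
Position 17 → track B, term 6 = 78.

5, 78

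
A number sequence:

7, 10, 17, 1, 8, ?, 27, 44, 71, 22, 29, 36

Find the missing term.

15

The slot pattern repeats as AAABBB (period 6), so there are 2 interleaved tracks.
Subsequence A: 7, 10, 17, 27, 44, 71 (a Fibonacci-like recurrence a_n = a_{n-1} + a_{n-2}).
Subsequence B: 1, 8, ?, 22, 29, 36 (arithmetic with common difference +7).
So the missing entry in subsequence B is 15.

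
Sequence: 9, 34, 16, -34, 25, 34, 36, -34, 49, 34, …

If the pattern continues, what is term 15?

Positions 1, 3, 5, … form one subsequence and positions 2, 4, 6, … form another.
Subsequence A = 9, 16, 25, 36, 49: the squares 3², 4², 5², ….
Subsequence B = 34, -34, 34, -34, 34: alternating ±34.
Term 15 comes from subsequence A (its 8th entry): 100.

100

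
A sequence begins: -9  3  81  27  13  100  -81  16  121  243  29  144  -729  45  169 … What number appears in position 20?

119

Split by position mod 3 into 3 tracks.
Track A = -9, 27, -81, 243, -729: geometric with ratio -3.
Track B = 3, 13, 16, 29, 45: a Fibonacci-like recurrence a_n = a_{n-1} + a_{n-2}.
Track C = 81, 100, 121, 144, 169: consecutive squares n² from n = 9.
Term 20 comes from track B (its 7th entry): 119.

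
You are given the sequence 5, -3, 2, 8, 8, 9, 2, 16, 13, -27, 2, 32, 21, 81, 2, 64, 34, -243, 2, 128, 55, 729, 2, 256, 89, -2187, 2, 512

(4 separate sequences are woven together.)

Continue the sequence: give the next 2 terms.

Taking every 4th term gives 4 separate tracks.
Track A: 5, 8, 13, 21, 34, 55, 89. Fibonacci-style (each term is the sum of the two before it).
Track B: -3, 9, -27, 81, -243, 729, -2187. Geometric, ×-3 each step.
Track C: 2, 2, 2, 2, 2, 2, 2. Always 2.
Track D: 8, 16, 32, 64, 128, 256, 512. Powers of 2.
Position 29 falls in track A as its term 8, giving 144.
Position 30 → track B, term 8 = 6561.

144, 6561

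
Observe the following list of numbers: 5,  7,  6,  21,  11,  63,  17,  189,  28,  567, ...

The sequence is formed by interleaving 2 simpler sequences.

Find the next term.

Positions 1, 3, 5, … form one subsequence and positions 2, 4, 6, … form another.
Stream A: 5, 6, 11, 17, 28 (a Fibonacci-like recurrence a_n = a_{n-1} + a_{n-2}).
Stream B: 7, 21, 63, 189, 567 (geometric with ratio 3).
Position 11 → stream A, term 6 = 45.

45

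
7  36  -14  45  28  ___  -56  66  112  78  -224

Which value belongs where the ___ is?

Odd-indexed and even-indexed terms follow separate rules.
Stream A = 7, -14, 28, -56, 112, -224: geometric, ×-2 each step.
Stream B = 36, 45, ?, 66, 78: the triangular numbers T_8, T_9, ….
The gap is stream B's term 3; the rule gives 55.

55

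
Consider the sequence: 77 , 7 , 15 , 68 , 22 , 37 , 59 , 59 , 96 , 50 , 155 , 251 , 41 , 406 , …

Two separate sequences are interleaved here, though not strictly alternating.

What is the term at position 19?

Reading positions in blocks of 3 reveals the pattern ABB — 2 tracks woven together.
Track A: 77, 68, 59, 50, 41. Linear: a_n = 86 − 9·n.
Track B: 7, 15, 22, 37, 59, 96, 155, 251, 406. A Fibonacci-like recurrence a_n = a_{n-1} + a_{n-2}.
Position 19 → track A, term 7 = 23.

23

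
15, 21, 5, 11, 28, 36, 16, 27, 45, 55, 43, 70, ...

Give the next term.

66

The slot pattern repeats as AABB (period 4), so there are 2 interleaved tracks.
Track A is 15, 21, 28, 36, 45, 55, which is triangular numbers n(n+1)/2 for n = 5, 6, ….
Track B is 5, 11, 16, 27, 43, 70, which is each term equals the sum of the previous two.
Position 13 → track A, term 7 = 66.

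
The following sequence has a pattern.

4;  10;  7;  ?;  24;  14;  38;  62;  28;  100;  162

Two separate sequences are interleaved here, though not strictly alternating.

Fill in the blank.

14

Reading positions in blocks of 3 reveals the pattern AAB — 2 tracks woven together.
Track A: 4, 10, ?, 24, 38, 62, 100, 162. A Fibonacci-like recurrence a_n = a_{n-1} + a_{n-2}.
Track B: 7, 14, 28. A geometric progression (common ratio 2).
The gap is track A's term 3; the rule gives 14.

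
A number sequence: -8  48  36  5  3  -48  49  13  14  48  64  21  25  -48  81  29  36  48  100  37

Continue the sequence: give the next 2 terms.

Read the sequence 4 terms at a time; column i is its own pattern.
Subsequence A is -8, 3, 14, 25, 36, which is arithmetic with common difference +11.
Subsequence B is 48, -48, 48, -48, 48, which is the oscillation 48·(−1)^(n+1).
Subsequence C is 36, 49, 64, 81, 100, which is perfect squares starting at 6².
Subsequence D is 5, 13, 21, 29, 37, which is arithmetic with common difference +8.
Term 21 comes from subsequence A (its 6th entry): 47.
Position 22 → subsequence B, term 6 = -48.

47, -48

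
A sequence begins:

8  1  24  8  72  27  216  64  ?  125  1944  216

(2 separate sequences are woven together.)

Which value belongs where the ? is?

Taking every 2nd term gives 2 separate tracks.
Track A is 8, 24, 72, 216, ?, 1944, which is multiplying by 3 each time.
Track B is 1, 8, 27, 64, 125, 216, which is perfect cubes starting at 1³.
Filling track A at index 5 by its rule yields 648.

648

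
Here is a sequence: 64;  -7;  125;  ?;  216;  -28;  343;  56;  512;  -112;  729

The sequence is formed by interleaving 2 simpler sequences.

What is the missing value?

Split by position mod 2 into 2 tracks.
Track A: 64, 125, 216, 343, 512, 729. The cubes 4³, 5³, 6³, ….
Track B: -7, ?, -28, 56, -112. Geometric, ×-2 each step.
Filling track B at index 2 by its rule yields 14.

14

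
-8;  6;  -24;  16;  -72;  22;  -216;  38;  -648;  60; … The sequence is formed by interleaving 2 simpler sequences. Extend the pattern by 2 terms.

-1944, 98

Taking every 2nd term gives 2 separate tracks.
Track A: -8, -24, -72, -216, -648 (geometric, ×3 each step).
Track B: 6, 16, 22, 38, 60 (Fibonacci-style (each term is the sum of the two before it)).
Position 11 → track A, term 6 = -1944.
Position 12 falls in track B as its term 6, giving 98.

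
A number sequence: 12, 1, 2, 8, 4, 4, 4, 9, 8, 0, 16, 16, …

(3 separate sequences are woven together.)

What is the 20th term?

The terms cycle through 3 interleaved subsequences.
Track A: 12, 8, 4, 0 — linear: a_n = 16 − 4·n.
Track B: 1, 4, 9, 16 — consecutive squares n² from n = 1.
Track C: 2, 4, 8, 16 — multiplying by 2 each time.
The 20th slot belongs to track B; its 7th term is 49.

49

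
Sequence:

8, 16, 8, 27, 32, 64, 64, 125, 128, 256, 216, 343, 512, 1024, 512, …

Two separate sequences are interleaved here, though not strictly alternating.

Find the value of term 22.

16384

Reading positions in blocks of 4 reveals the pattern AABB — 2 tracks woven together.
Subsequence A = 8, 16, 32, 64, 128, 256, 512, 1024: successive powers of 2.
Subsequence B = 8, 27, 64, 125, 216, 343, 512: consecutive cubes n³ from n = 2.
Position 22 → subsequence A, term 12 = 16384.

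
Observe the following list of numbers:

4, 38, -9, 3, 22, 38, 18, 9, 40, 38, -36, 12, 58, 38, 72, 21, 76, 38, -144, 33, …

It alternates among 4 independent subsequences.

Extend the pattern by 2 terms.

Split by position mod 4: positions 1, 5, 9, … form one track, and each other residue class forms its own.
Track A: 4, 22, 40, 58, 76. Arithmetic with common difference +18.
Track B: 38, 38, 38, 38, 38. The constant sequence 38.
Track C: -9, 18, -36, 72, -144. Geometric with ratio -2.
Track D: 3, 9, 12, 21, 33. Fibonacci-style (each term is the sum of the two before it).
Term 21 comes from track A (its 6th entry): 94.
Position 22 falls in track B as its term 6, giving 38.

94, 38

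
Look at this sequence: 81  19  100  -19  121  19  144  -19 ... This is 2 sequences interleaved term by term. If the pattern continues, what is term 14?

Odd-indexed and even-indexed terms follow separate rules.
Track A = 81, 100, 121, 144: consecutive squares n² from n = 9.
Track B = 19, -19, 19, -19: the oscillation 19·(−1)^(n+1).
Term 14 comes from track B (its 7th entry): 19.

19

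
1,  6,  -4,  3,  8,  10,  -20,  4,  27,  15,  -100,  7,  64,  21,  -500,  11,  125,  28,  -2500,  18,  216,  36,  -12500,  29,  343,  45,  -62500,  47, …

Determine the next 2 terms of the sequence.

512, 55

Read the sequence 4 terms at a time; column i is its own pattern.
Track A: 1, 8, 27, 64, 125, 216, 343. The cubes 1³, 2³, 3³, ….
Track B: 6, 10, 15, 21, 28, 36, 45. Triangular numbers n(n+1)/2 for n = 3, 4, ….
Track C: -4, -20, -100, -500, -2500, -12500, -62500. Geometric, ×5 each step.
Track D: 3, 4, 7, 11, 18, 29, 47. Each term equals the sum of the previous two.
Position 29 falls in track A as its term 8, giving 512.
Term 30 comes from track B (its 8th entry): 55.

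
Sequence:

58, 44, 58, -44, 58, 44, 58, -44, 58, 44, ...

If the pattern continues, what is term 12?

-44

Positions 1, 3, 5, … form one subsequence and positions 2, 4, 6, … form another.
Subsequence A: 58, 58, 58, 58, 58 (the constant sequence 58).
Subsequence B: 44, -44, 44, -44, 44 (alternating ±44).
The 12th slot belongs to subsequence B; its 6th term is -44.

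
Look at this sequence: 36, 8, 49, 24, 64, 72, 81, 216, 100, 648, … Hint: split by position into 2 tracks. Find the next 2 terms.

Split by position mod 2 into 2 tracks.
Stream A is 36, 49, 64, 81, 100, which is consecutive squares n² from n = 6.
Stream B is 8, 24, 72, 216, 648, which is geometric with ratio 3.
Term 11 comes from stream A (its 6th entry): 121.
The 12th slot belongs to stream B; its 6th term is 1944.

121, 1944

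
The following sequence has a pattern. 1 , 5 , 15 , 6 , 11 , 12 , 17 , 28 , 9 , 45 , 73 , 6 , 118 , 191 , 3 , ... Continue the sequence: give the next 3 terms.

309, 500, 0

Positions follow the repeating pattern AAB; grouping by letter gives 2 tracks.
Track A: 1, 5, 6, 11, 17, 28, 45, 73, 118, 191 — a Fibonacci-like recurrence a_n = a_{n-1} + a_{n-2}.
Track B: 15, 12, 9, 6, 3 — subtracting 3 each time.
Position 16 falls in track A as its term 11, giving 309.
The 17th slot belongs to track A; its 12th term is 500.
Position 18 falls in track B as its term 6, giving 0.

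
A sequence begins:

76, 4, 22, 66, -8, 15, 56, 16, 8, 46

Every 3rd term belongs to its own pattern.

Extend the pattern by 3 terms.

-32, 1, 36

Split by position mod 3 into 3 tracks.
Subsequence A: 76, 66, 56, 46 (arithmetic with common difference −10).
Subsequence B: 4, -8, 16 (geometric, ×-2 each step).
Subsequence C: 22, 15, 8 (subtracting 7 each time).
Position 11 falls in subsequence B as its term 4, giving -32.
Term 12 comes from subsequence C (its 4th entry): 1.
Position 13 → subsequence A, term 5 = 36.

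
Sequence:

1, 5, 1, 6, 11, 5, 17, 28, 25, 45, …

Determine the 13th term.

Positions follow the repeating pattern AAB; grouping by letter gives 2 tracks.
Track A is 1, 5, 6, 11, 17, 28, 45, which is each term equals the sum of the previous two.
Track B is 1, 5, 25, which is geometric with ratio 5.
Term 13 comes from track A (its 9th entry): 118.

118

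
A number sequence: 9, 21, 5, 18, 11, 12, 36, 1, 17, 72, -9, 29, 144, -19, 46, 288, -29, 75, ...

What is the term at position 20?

-39

The terms cycle through 3 interleaved subsequences.
Subsequence A is 9, 18, 36, 72, 144, 288, which is a geometric progression (common ratio 2).
Subsequence B is 21, 11, 1, -9, -19, -29, which is subtracting 10 each time.
Subsequence C is 5, 12, 17, 29, 46, 75, which is each term equals the sum of the previous two.
Position 20 → subsequence B, term 7 = -39.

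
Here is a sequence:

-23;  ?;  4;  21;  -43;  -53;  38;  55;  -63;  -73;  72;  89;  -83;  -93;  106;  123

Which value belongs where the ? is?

-33

Positions follow the repeating pattern AABB; grouping by letter gives 2 tracks.
Track A: -23, ?, -43, -53, -63, -73, -83, -93. Arithmetic with common difference −10.
Track B: 4, 21, 38, 55, 72, 89, 106, 123. Linear: a_n = -13 + 17·n.
So the missing entry in track A is -33.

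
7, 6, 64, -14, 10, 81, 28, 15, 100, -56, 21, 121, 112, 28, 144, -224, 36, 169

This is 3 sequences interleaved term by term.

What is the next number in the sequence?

448

Read the sequence 3 terms at a time; column i is its own pattern.
Subsequence A is 7, -14, 28, -56, 112, -224, which is a geometric progression (common ratio -2).
Subsequence B is 6, 10, 15, 21, 28, 36, which is triangular numbers n(n+1)/2 for n = 3, 4, ….
Subsequence C is 64, 81, 100, 121, 144, 169, which is the squares 8², 9², 10², ….
Position 19 → subsequence A, term 7 = 448.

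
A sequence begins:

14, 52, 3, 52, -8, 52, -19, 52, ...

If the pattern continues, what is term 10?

The terms cycle through 2 interleaved subsequences.
Subsequence A is 14, 3, -8, -19, which is arithmetic with common difference −11.
Subsequence B is 52, 52, 52, 52, which is constant 52.
The 10th slot belongs to subsequence B; its 5th term is 52.

52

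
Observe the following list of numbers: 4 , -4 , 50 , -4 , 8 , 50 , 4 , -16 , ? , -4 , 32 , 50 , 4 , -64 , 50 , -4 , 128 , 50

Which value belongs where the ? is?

The terms cycle through 3 interleaved subsequences.
Track A: 4, -4, 4, -4, 4, -4 — the oscillation 4·(−1)^(n+1).
Track B: -4, 8, -16, 32, -64, 128 — a geometric progression (common ratio -2).
Track C: 50, 50, ?, 50, 50, 50 — the constant sequence 50.
Track C's pattern makes the blank 50.

50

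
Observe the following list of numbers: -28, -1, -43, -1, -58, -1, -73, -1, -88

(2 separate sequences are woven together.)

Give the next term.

-1

The terms cycle through 2 interleaved subsequences.
Track A = -28, -43, -58, -73, -88: arithmetic with common difference −15.
Track B = -1, -1, -1, -1: always -1.
Position 10 falls in track B as its term 5, giving -1.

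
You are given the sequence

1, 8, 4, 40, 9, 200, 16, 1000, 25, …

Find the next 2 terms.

The terms cycle through 2 interleaved subsequences.
Stream A: 1, 4, 9, 16, 25 (the squares 1², 2², 3², …).
Stream B: 8, 40, 200, 1000 (geometric with ratio 5).
Position 10 → stream B, term 5 = 5000.
Position 11 falls in stream A as its term 6, giving 36.

5000, 36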